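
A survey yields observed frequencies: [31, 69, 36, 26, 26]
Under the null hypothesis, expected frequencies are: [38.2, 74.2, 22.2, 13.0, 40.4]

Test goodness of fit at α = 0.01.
Chi-square goodness of fit test:
H₀: observed counts match expected distribution
H₁: observed counts differ from expected distribution
df = k - 1 = 4
χ² = Σ(O - E)²/E
   = (31 - 38.2)²/38.2 + (69 - 74.2)²/74.2 + (36 - 22.2)²/22.2 + (26 - 13.0)²/13.0 + (26 - 40.4)²/40.4
   = 1.357 + 0.364 + 8.578 + 13.000 + 5.133
   = 28.43
p-value < 0.0001

Since p-value < α = 0.01, we reject H₀.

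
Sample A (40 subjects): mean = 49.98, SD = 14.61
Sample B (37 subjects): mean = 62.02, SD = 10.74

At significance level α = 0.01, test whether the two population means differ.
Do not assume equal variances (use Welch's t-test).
Welch's two-sample t-test:
H₀: μ₁ = μ₂
H₁: μ₁ ≠ μ₂
s₁²/n₁ = 14.61²/40 = 5.3363,  s₂²/n₂ = 10.74²/37 = 3.1175
SE = √(s₁²/n₁ + s₂²/n₂) = √(5.3363 + 3.1175) = 2.9075
df (Welch-Satterthwaite) = (s₁²/n₁ + s₂²/n₂)² / [(s₁²/n₁)²/(n₁-1) + (s₂²/n₂)²/(n₂-1)] ≈ 71.46
t = (x̄₁ - x̄₂) / SE = (49.98 - 62.02) / 2.9075 = -12.04 / 2.9075 = -4.141
p-value = 0.0001

Since p-value < α = 0.01, we reject H₀.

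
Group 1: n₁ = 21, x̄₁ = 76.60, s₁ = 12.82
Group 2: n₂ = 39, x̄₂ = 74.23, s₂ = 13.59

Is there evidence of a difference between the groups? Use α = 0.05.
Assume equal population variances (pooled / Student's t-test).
Student's two-sample t-test (equal variances):
H₀: μ₁ = μ₂
H₁: μ₁ ≠ μ₂
df = n₁ + n₂ - 2 = 58
Pooled variance s_p² = [(n₁-1)s₁² + (n₂-1)s₂²] / (n₁ + n₂ - 2) = [(20)(12.82²) + (38)(13.59²)] / 58 = 177.6758
SE = √(s_p²(1/n₁ + 1/n₂)) = √(177.6758 × (1/21 + 1/39)) = 3.6078
t = (x̄₁ - x̄₂) / SE = (76.60 - 74.23) / 3.6078 = 2.37 / 3.6078 = 0.657
p-value = 0.5138

Since p-value > α = 0.05, we fail to reject H₀.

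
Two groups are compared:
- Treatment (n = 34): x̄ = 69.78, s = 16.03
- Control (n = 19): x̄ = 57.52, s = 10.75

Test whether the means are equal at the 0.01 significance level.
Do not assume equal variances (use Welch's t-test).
Welch's two-sample t-test:
H₀: μ₁ = μ₂
H₁: μ₁ ≠ μ₂
s₁²/n₁ = 16.03²/34 = 7.5577,  s₂²/n₂ = 10.75²/19 = 6.0822
SE = √(s₁²/n₁ + s₂²/n₂) = √(7.5577 + 6.0822) = 3.6932
df (Welch-Satterthwaite) = (s₁²/n₁ + s₂²/n₂)² / [(s₁²/n₁)²/(n₁-1) + (s₂²/n₂)²/(n₂-1)] ≈ 49.14
t = (x̄₁ - x̄₂) / SE = (69.78 - 57.52) / 3.6932 = 12.26 / 3.6932 = 3.320
p-value = 0.0017

Since p-value < α = 0.01, we reject H₀.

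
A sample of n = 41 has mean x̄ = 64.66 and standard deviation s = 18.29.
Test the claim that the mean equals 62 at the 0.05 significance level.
One-sample t-test:
H₀: μ = 62
H₁: μ ≠ 62
df = n - 1 = 40
t = (x̄ - μ₀) / (s/√n) = (64.66 - 62) / (18.29/√41) = 0.931
p-value = 0.3573

Since p-value > α = 0.05, we fail to reject H₀.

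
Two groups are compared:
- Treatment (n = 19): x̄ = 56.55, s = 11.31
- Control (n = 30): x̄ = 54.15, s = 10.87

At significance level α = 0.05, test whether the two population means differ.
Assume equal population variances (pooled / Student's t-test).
Student's two-sample t-test (equal variances):
H₀: μ₁ = μ₂
H₁: μ₁ ≠ μ₂
df = n₁ + n₂ - 2 = 47
Pooled variance s_p² = [(n₁-1)s₁² + (n₂-1)s₂²] / (n₁ + n₂ - 2) = [(18)(11.31²) + (29)(10.87²)] / 47 = 121.8945
SE = √(s_p²(1/n₁ + 1/n₂)) = √(121.8945 × (1/19 + 1/30)) = 3.2371
t = (x̄₁ - x̄₂) / SE = (56.55 - 54.15) / 3.2371 = 2.40 / 3.2371 = 0.741
p-value = 0.4621

Since p-value > α = 0.05, we fail to reject H₀.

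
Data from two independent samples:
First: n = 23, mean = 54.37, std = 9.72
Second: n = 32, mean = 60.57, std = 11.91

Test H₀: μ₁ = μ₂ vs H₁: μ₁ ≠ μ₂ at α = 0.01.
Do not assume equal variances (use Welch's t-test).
Welch's two-sample t-test:
H₀: μ₁ = μ₂
H₁: μ₁ ≠ μ₂
s₁²/n₁ = 9.72²/23 = 4.1078,  s₂²/n₂ = 11.91²/32 = 4.4328
SE = √(s₁²/n₁ + s₂²/n₂) = √(4.1078 + 4.4328) = 2.9224
df (Welch-Satterthwaite) = (s₁²/n₁ + s₂²/n₂)² / [(s₁²/n₁)²/(n₁-1) + (s₂²/n₂)²/(n₂-1)] ≈ 52.07
t = (x̄₁ - x̄₂) / SE = (54.37 - 60.57) / 2.9224 = -6.20 / 2.9224 = -2.122
p-value = 0.0387

Since p-value > α = 0.01, we fail to reject H₀.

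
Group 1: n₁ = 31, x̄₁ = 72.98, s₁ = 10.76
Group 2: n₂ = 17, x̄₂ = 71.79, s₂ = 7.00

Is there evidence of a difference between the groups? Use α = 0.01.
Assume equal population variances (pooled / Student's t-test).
Student's two-sample t-test (equal variances):
H₀: μ₁ = μ₂
H₁: μ₁ ≠ μ₂
df = n₁ + n₂ - 2 = 46
Pooled variance s_p² = [(n₁-1)s₁² + (n₂-1)s₂²] / (n₁ + n₂ - 2) = [(30)(10.76²) + (16)(7.00²)] / 46 = 92.5506
SE = √(s_p²(1/n₁ + 1/n₂)) = √(92.5506 × (1/31 + 1/17)) = 2.9034
t = (x̄₁ - x̄₂) / SE = (72.98 - 71.79) / 2.9034 = 1.19 / 2.9034 = 0.410
p-value = 0.6838

Since p-value > α = 0.01, we fail to reject H₀.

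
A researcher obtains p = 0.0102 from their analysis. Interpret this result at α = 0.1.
Since p = 0.0102 < α = 0.1, reject H₀.
There is sufficient evidence to reject the null hypothesis; the result is statistically significant at the 0.1 level.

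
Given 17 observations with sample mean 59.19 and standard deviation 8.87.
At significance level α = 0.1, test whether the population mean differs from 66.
One-sample t-test:
H₀: μ = 66
H₁: μ ≠ 66
df = n - 1 = 16
t = (x̄ - μ₀) / (s/√n) = (59.19 - 66) / (8.87/√17) = -3.166
p-value = 0.0060

Since p-value < α = 0.1, we reject H₀.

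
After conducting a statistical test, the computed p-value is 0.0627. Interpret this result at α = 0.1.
Since p = 0.0627 < α = 0.1, reject H₀.
There is sufficient evidence to reject the null hypothesis; the result is statistically significant at the 0.1 level.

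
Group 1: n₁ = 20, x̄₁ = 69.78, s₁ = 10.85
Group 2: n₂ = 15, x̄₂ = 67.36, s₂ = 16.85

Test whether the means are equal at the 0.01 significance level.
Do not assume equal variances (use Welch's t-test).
Welch's two-sample t-test:
H₀: μ₁ = μ₂
H₁: μ₁ ≠ μ₂
s₁²/n₁ = 10.85²/20 = 5.8861,  s₂²/n₂ = 16.85²/15 = 18.9282
SE = √(s₁²/n₁ + s₂²/n₂) = √(5.8861 + 18.9282) = 4.9814
df (Welch-Satterthwaite) = (s₁²/n₁ + s₂²/n₂)² / [(s₁²/n₁)²/(n₁-1) + (s₂²/n₂)²/(n₂-1)] ≈ 22.46
t = (x̄₁ - x̄₂) / SE = (69.78 - 67.36) / 4.9814 = 2.42 / 4.9814 = 0.486
p-value = 0.6318

Since p-value > α = 0.01, we fail to reject H₀.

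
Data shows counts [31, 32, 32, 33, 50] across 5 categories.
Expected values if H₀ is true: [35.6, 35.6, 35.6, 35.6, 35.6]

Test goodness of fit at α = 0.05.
Chi-square goodness of fit test:
H₀: observed counts match expected distribution
H₁: observed counts differ from expected distribution
df = k - 1 = 4
χ² = Σ(O - E)²/E
   = (31 - 35.6)²/35.6 + (32 - 35.6)²/35.6 + (32 - 35.6)²/35.6 + (33 - 35.6)²/35.6 + (50 - 35.6)²/35.6
   = 0.594 + 0.364 + 0.364 + 0.190 + 5.825
   = 7.34
p-value = 0.1191

Since p-value > α = 0.05, we fail to reject H₀.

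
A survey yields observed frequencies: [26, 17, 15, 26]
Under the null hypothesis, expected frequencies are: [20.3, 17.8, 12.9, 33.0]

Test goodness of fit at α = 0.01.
Chi-square goodness of fit test:
H₀: observed counts match expected distribution
H₁: observed counts differ from expected distribution
df = k - 1 = 3
χ² = Σ(O - E)²/E
   = (26 - 20.3)²/20.3 + (17 - 17.8)²/17.8 + (15 - 12.9)²/12.9 + (26 - 33.0)²/33.0
   = 1.600 + 0.036 + 0.342 + 1.485
   = 3.46
p-value = 0.3256

Since p-value > α = 0.01, we fail to reject H₀.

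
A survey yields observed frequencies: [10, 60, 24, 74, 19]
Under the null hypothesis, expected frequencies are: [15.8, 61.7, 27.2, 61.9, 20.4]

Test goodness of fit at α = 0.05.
Chi-square goodness of fit test:
H₀: observed counts match expected distribution
H₁: observed counts differ from expected distribution
df = k - 1 = 4
χ² = Σ(O - E)²/E
   = (10 - 15.8)²/15.8 + (60 - 61.7)²/61.7 + (24 - 27.2)²/27.2 + (74 - 61.9)²/61.9 + (19 - 20.4)²/20.4
   = 2.129 + 0.047 + 0.376 + 2.365 + 0.096
   = 5.01
p-value = 0.2859

Since p-value > α = 0.05, we fail to reject H₀.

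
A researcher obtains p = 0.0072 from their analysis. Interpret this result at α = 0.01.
Since p = 0.0072 < α = 0.01, reject H₀.
There is sufficient evidence to reject the null hypothesis; the result is statistically significant at the 0.01 level.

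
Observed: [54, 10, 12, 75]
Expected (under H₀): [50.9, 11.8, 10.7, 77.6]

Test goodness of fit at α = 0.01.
Chi-square goodness of fit test:
H₀: observed counts match expected distribution
H₁: observed counts differ from expected distribution
df = k - 1 = 3
χ² = Σ(O - E)²/E
   = (54 - 50.9)²/50.9 + (10 - 11.8)²/11.8 + (12 - 10.7)²/10.7 + (75 - 77.6)²/77.6
   = 0.189 + 0.275 + 0.158 + 0.087
   = 0.71
p-value = 0.8712

Since p-value > α = 0.01, we fail to reject H₀.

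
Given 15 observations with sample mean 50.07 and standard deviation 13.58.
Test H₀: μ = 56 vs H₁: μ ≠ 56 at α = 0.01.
One-sample t-test:
H₀: μ = 56
H₁: μ ≠ 56
df = n - 1 = 14
t = (x̄ - μ₀) / (s/√n) = (50.07 - 56) / (13.58/√15) = -1.691
p-value = 0.1129

Since p-value > α = 0.01, we fail to reject H₀.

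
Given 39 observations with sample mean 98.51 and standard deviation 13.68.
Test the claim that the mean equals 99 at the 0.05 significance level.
One-sample t-test:
H₀: μ = 99
H₁: μ ≠ 99
df = n - 1 = 38
t = (x̄ - μ₀) / (s/√n) = (98.51 - 99) / (13.68/√39) = -0.224
p-value = 0.8242

Since p-value > α = 0.05, we fail to reject H₀.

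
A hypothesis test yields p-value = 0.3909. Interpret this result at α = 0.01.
Since p = 0.3909 > α = 0.01, fail to reject H₀.
There is insufficient evidence to reject the null hypothesis; the result is not statistically significant at the 0.01 level.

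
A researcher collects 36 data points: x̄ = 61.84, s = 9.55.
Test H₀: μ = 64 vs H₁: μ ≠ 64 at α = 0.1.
One-sample t-test:
H₀: μ = 64
H₁: μ ≠ 64
df = n - 1 = 35
t = (x̄ - μ₀) / (s/√n) = (61.84 - 64) / (9.55/√36) = -1.357
p-value = 0.1834

Since p-value > α = 0.1, we fail to reject H₀.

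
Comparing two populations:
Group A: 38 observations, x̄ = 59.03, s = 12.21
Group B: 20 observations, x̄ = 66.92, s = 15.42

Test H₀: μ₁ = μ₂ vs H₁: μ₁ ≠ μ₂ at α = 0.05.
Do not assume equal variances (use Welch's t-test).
Welch's two-sample t-test:
H₀: μ₁ = μ₂
H₁: μ₁ ≠ μ₂
s₁²/n₁ = 12.21²/38 = 3.9233,  s₂²/n₂ = 15.42²/20 = 11.8888
SE = √(s₁²/n₁ + s₂²/n₂) = √(3.9233 + 11.8888) = 3.9764
df (Welch-Satterthwaite) = (s₁²/n₁ + s₂²/n₂)² / [(s₁²/n₁)²/(n₁-1) + (s₂²/n₂)²/(n₂-1)] ≈ 31.83
t = (x̄₁ - x̄₂) / SE = (59.03 - 66.92) / 3.9764 = -7.89 / 3.9764 = -1.984
p-value = 0.0559

Since p-value > α = 0.05, we fail to reject H₀.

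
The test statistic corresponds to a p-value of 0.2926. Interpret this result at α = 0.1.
Since p = 0.2926 > α = 0.1, fail to reject H₀.
There is insufficient evidence to reject the null hypothesis; the result is not statistically significant at the 0.1 level.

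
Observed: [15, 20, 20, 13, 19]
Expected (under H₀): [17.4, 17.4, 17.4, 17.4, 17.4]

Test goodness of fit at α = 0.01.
Chi-square goodness of fit test:
H₀: observed counts match expected distribution
H₁: observed counts differ from expected distribution
df = k - 1 = 4
χ² = Σ(O - E)²/E
   = (15 - 17.4)²/17.4 + (20 - 17.4)²/17.4 + (20 - 17.4)²/17.4 + (13 - 17.4)²/17.4 + (19 - 17.4)²/17.4
   = 0.331 + 0.389 + 0.389 + 1.113 + 0.147
   = 2.37
p-value = 0.6685

Since p-value > α = 0.01, we fail to reject H₀.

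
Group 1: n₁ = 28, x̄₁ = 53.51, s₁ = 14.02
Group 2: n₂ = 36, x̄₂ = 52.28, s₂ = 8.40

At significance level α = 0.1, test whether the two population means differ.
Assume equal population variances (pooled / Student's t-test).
Student's two-sample t-test (equal variances):
H₀: μ₁ = μ₂
H₁: μ₁ ≠ μ₂
df = n₁ + n₂ - 2 = 62
Pooled variance s_p² = [(n₁-1)s₁² + (n₂-1)s₂²] / (n₁ + n₂ - 2) = [(27)(14.02²) + (35)(8.40²)] / 62 = 125.4311
SE = √(s_p²(1/n₁ + 1/n₂)) = √(125.4311 × (1/28 + 1/36)) = 2.8220
t = (x̄₁ - x̄₂) / SE = (53.51 - 52.28) / 2.8220 = 1.23 / 2.8220 = 0.436
p-value = 0.6645

Since p-value > α = 0.1, we fail to reject H₀.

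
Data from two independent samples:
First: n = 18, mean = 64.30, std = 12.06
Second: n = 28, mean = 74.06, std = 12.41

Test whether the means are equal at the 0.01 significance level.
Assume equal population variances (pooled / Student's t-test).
Student's two-sample t-test (equal variances):
H₀: μ₁ = μ₂
H₁: μ₁ ≠ μ₂
df = n₁ + n₂ - 2 = 44
Pooled variance s_p² = [(n₁-1)s₁² + (n₂-1)s₂²] / (n₁ + n₂ - 2) = [(17)(12.06²) + (27)(12.41²)] / 44 = 150.6991
SE = √(s_p²(1/n₁ + 1/n₂)) = √(150.6991 × (1/18 + 1/28)) = 3.7087
t = (x̄₁ - x̄₂) / SE = (64.30 - 74.06) / 3.7087 = -9.76 / 3.7087 = -2.632
p-value = 0.0117

Since p-value > α = 0.01, we fail to reject H₀.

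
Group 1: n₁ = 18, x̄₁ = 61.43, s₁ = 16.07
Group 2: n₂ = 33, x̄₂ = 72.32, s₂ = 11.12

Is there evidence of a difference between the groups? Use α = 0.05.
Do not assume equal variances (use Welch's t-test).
Welch's two-sample t-test:
H₀: μ₁ = μ₂
H₁: μ₁ ≠ μ₂
s₁²/n₁ = 16.07²/18 = 14.3469,  s₂²/n₂ = 11.12²/33 = 3.7471
SE = √(s₁²/n₁ + s₂²/n₂) = √(14.3469 + 3.7471) = 4.2537
df (Welch-Satterthwaite) = (s₁²/n₁ + s₂²/n₂)² / [(s₁²/n₁)²/(n₁-1) + (s₂²/n₂)²/(n₂-1)] ≈ 26.09
t = (x̄₁ - x̄₂) / SE = (61.43 - 72.32) / 4.2537 = -10.89 / 4.2537 = -2.560
p-value = 0.0166

Since p-value < α = 0.05, we reject H₀.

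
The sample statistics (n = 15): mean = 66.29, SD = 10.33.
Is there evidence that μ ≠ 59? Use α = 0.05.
One-sample t-test:
H₀: μ = 59
H₁: μ ≠ 59
df = n - 1 = 14
t = (x̄ - μ₀) / (s/√n) = (66.29 - 59) / (10.33/√15) = 2.733
p-value = 0.0162

Since p-value < α = 0.05, we reject H₀.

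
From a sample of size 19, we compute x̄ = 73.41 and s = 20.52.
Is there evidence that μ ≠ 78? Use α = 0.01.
One-sample t-test:
H₀: μ = 78
H₁: μ ≠ 78
df = n - 1 = 18
t = (x̄ - μ₀) / (s/√n) = (73.41 - 78) / (20.52/√19) = -0.975
p-value = 0.3425

Since p-value > α = 0.01, we fail to reject H₀.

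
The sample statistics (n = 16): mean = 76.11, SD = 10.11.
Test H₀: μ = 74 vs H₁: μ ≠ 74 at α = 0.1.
One-sample t-test:
H₀: μ = 74
H₁: μ ≠ 74
df = n - 1 = 15
t = (x̄ - μ₀) / (s/√n) = (76.11 - 74) / (10.11/√16) = 0.835
p-value = 0.4169

Since p-value > α = 0.1, we fail to reject H₀.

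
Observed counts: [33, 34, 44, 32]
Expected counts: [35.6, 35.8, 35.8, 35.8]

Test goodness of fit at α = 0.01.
Chi-square goodness of fit test:
H₀: observed counts match expected distribution
H₁: observed counts differ from expected distribution
df = k - 1 = 3
χ² = Σ(O - E)²/E
   = (33 - 35.6)²/35.6 + (34 - 35.8)²/35.8 + (44 - 35.8)²/35.8 + (32 - 35.8)²/35.8
   = 0.190 + 0.091 + 1.878 + 0.403
   = 2.56
p-value = 0.4642

Since p-value > α = 0.01, we fail to reject H₀.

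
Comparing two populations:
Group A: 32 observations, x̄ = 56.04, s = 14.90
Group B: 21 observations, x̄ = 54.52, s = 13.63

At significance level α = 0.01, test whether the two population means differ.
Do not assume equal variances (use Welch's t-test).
Welch's two-sample t-test:
H₀: μ₁ = μ₂
H₁: μ₁ ≠ μ₂
s₁²/n₁ = 14.90²/32 = 6.9378,  s₂²/n₂ = 13.63²/21 = 8.8465
SE = √(s₁²/n₁ + s₂²/n₂) = √(6.9378 + 8.8465) = 3.9729
df (Welch-Satterthwaite) = (s₁²/n₁ + s₂²/n₂)² / [(s₁²/n₁)²/(n₁-1) + (s₂²/n₂)²/(n₂-1)] ≈ 45.58
t = (x̄₁ - x̄₂) / SE = (56.04 - 54.52) / 3.9729 = 1.52 / 3.9729 = 0.383
p-value = 0.7038

Since p-value > α = 0.01, we fail to reject H₀.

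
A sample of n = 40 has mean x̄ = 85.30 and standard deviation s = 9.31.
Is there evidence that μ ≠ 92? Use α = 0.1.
One-sample t-test:
H₀: μ = 92
H₁: μ ≠ 92
df = n - 1 = 39
t = (x̄ - μ₀) / (s/√n) = (85.30 - 92) / (9.31/√40) = -4.552
p-value = 0.0001

Since p-value < α = 0.1, we reject H₀.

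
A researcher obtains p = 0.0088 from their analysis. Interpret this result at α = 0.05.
Since p = 0.0088 < α = 0.05, reject H₀.
There is sufficient evidence to reject the null hypothesis; the result is statistically significant at the 0.05 level.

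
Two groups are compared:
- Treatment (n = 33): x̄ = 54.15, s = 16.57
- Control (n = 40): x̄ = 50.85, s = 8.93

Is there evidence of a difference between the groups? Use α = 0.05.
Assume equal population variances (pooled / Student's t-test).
Student's two-sample t-test (equal variances):
H₀: μ₁ = μ₂
H₁: μ₁ ≠ μ₂
df = n₁ + n₂ - 2 = 71
Pooled variance s_p² = [(n₁-1)s₁² + (n₂-1)s₂²] / (n₁ + n₂ - 2) = [(32)(16.57²) + (39)(8.93²)] / 71 = 167.5511
SE = √(s_p²(1/n₁ + 1/n₂)) = √(167.5511 × (1/33 + 1/40)) = 3.0440
t = (x̄₁ - x̄₂) / SE = (54.15 - 50.85) / 3.0440 = 3.30 / 3.0440 = 1.084
p-value = 0.2820

Since p-value > α = 0.05, we fail to reject H₀.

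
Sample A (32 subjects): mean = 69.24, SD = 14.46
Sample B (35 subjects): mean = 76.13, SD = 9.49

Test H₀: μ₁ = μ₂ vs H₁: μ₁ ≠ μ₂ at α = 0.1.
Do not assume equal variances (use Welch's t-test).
Welch's two-sample t-test:
H₀: μ₁ = μ₂
H₁: μ₁ ≠ μ₂
s₁²/n₁ = 14.46²/32 = 6.5341,  s₂²/n₂ = 9.49²/35 = 2.5731
SE = √(s₁²/n₁ + s₂²/n₂) = √(6.5341 + 2.5731) = 3.0178
df (Welch-Satterthwaite) = (s₁²/n₁ + s₂²/n₂)² / [(s₁²/n₁)²/(n₁-1) + (s₂²/n₂)²/(n₂-1)] ≈ 52.76
t = (x̄₁ - x̄₂) / SE = (69.24 - 76.13) / 3.0178 = -6.89 / 3.0178 = -2.283
p-value = 0.0265

Since p-value < α = 0.1, we reject H₀.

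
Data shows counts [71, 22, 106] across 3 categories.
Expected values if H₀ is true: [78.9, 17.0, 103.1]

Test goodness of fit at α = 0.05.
Chi-square goodness of fit test:
H₀: observed counts match expected distribution
H₁: observed counts differ from expected distribution
df = k - 1 = 2
χ² = Σ(O - E)²/E
   = (71 - 78.9)²/78.9 + (22 - 17.0)²/17.0 + (106 - 103.1)²/103.1
   = 0.791 + 1.471 + 0.082
   = 2.34
p-value = 0.3099

Since p-value > α = 0.05, we fail to reject H₀.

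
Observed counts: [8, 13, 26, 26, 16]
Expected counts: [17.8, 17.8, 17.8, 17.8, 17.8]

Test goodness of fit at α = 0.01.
Chi-square goodness of fit test:
H₀: observed counts match expected distribution
H₁: observed counts differ from expected distribution
df = k - 1 = 4
χ² = Σ(O - E)²/E
   = (8 - 17.8)²/17.8 + (13 - 17.8)²/17.8 + (26 - 17.8)²/17.8 + (26 - 17.8)²/17.8 + (16 - 17.8)²/17.8
   = 5.396 + 1.294 + 3.778 + 3.778 + 0.182
   = 14.43
p-value = 0.0060

Since p-value < α = 0.01, we reject H₀.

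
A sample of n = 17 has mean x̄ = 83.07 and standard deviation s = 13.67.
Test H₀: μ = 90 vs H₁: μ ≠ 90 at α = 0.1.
One-sample t-test:
H₀: μ = 90
H₁: μ ≠ 90
df = n - 1 = 16
t = (x̄ - μ₀) / (s/√n) = (83.07 - 90) / (13.67/√17) = -2.090
p-value = 0.0529

Since p-value < α = 0.1, we reject H₀.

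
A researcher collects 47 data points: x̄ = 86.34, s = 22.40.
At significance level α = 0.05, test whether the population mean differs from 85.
One-sample t-test:
H₀: μ = 85
H₁: μ ≠ 85
df = n - 1 = 46
t = (x̄ - μ₀) / (s/√n) = (86.34 - 85) / (22.40/√47) = 0.410
p-value = 0.6836

Since p-value > α = 0.05, we fail to reject H₀.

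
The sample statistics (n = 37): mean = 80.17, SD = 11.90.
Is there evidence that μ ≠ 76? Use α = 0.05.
One-sample t-test:
H₀: μ = 76
H₁: μ ≠ 76
df = n - 1 = 36
t = (x̄ - μ₀) / (s/√n) = (80.17 - 76) / (11.90/√37) = 2.132
p-value = 0.0399

Since p-value < α = 0.05, we reject H₀.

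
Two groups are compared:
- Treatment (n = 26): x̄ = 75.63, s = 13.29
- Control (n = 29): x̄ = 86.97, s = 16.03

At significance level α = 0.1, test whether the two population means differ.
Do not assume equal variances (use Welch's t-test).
Welch's two-sample t-test:
H₀: μ₁ = μ₂
H₁: μ₁ ≠ μ₂
s₁²/n₁ = 13.29²/26 = 6.7932,  s₂²/n₂ = 16.03²/29 = 8.8607
SE = √(s₁²/n₁ + s₂²/n₂) = √(6.7932 + 8.8607) = 3.9565
df (Welch-Satterthwaite) = (s₁²/n₁ + s₂²/n₂)² / [(s₁²/n₁)²/(n₁-1) + (s₂²/n₂)²/(n₂-1)] ≈ 52.70
t = (x̄₁ - x̄₂) / SE = (75.63 - 86.97) / 3.9565 = -11.34 / 3.9565 = -2.866
p-value = 0.0060

Since p-value < α = 0.1, we reject H₀.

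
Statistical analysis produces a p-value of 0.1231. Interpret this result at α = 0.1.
Since p = 0.1231 > α = 0.1, fail to reject H₀.
There is insufficient evidence to reject the null hypothesis; the result is not statistically significant at the 0.1 level.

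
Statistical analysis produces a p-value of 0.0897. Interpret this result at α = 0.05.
Since p = 0.0897 > α = 0.05, fail to reject H₀.
There is insufficient evidence to reject the null hypothesis; the result is not statistically significant at the 0.05 level.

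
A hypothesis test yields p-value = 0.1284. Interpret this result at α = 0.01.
Since p = 0.1284 > α = 0.01, fail to reject H₀.
There is insufficient evidence to reject the null hypothesis; the result is not statistically significant at the 0.01 level.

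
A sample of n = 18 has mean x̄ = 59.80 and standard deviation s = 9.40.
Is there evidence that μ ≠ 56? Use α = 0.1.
One-sample t-test:
H₀: μ = 56
H₁: μ ≠ 56
df = n - 1 = 17
t = (x̄ - μ₀) / (s/√n) = (59.80 - 56) / (9.40/√18) = 1.715
p-value = 0.1045

Since p-value > α = 0.1, we fail to reject H₀.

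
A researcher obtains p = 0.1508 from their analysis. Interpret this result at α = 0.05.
Since p = 0.1508 > α = 0.05, fail to reject H₀.
There is insufficient evidence to reject the null hypothesis; the result is not statistically significant at the 0.05 level.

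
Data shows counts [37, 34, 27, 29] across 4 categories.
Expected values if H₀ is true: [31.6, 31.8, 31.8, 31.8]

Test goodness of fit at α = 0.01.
Chi-square goodness of fit test:
H₀: observed counts match expected distribution
H₁: observed counts differ from expected distribution
df = k - 1 = 3
χ² = Σ(O - E)²/E
   = (37 - 31.6)²/31.6 + (34 - 31.8)²/31.8 + (27 - 31.8)²/31.8 + (29 - 31.8)²/31.8
   = 0.923 + 0.152 + 0.725 + 0.247
   = 2.05
p-value = 0.5629

Since p-value > α = 0.01, we fail to reject H₀.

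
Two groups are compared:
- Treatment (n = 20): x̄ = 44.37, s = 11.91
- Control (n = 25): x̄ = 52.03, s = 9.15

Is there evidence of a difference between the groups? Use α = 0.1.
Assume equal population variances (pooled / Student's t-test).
Student's two-sample t-test (equal variances):
H₀: μ₁ = μ₂
H₁: μ₁ ≠ μ₂
df = n₁ + n₂ - 2 = 43
Pooled variance s_p² = [(n₁-1)s₁² + (n₂-1)s₂²] / (n₁ + n₂ - 2) = [(19)(11.91²) + (24)(9.15²)] / 43 = 109.4059
SE = √(s_p²(1/n₁ + 1/n₂)) = √(109.4059 × (1/20 + 1/25)) = 3.1379
t = (x̄₁ - x̄₂) / SE = (44.37 - 52.03) / 3.1379 = -7.66 / 3.1379 = -2.441
p-value = 0.0188

Since p-value < α = 0.1, we reject H₀.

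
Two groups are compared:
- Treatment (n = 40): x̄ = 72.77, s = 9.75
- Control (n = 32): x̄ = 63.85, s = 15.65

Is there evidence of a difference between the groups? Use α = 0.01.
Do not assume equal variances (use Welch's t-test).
Welch's two-sample t-test:
H₀: μ₁ = μ₂
H₁: μ₁ ≠ μ₂
s₁²/n₁ = 9.75²/40 = 2.3766,  s₂²/n₂ = 15.65²/32 = 7.6538
SE = √(s₁²/n₁ + s₂²/n₂) = √(2.3766 + 7.6538) = 3.1671
df (Welch-Satterthwaite) = (s₁²/n₁ + s₂²/n₂)² / [(s₁²/n₁)²/(n₁-1) + (s₂²/n₂)²/(n₂-1)] ≈ 49.45
t = (x̄₁ - x̄₂) / SE = (72.77 - 63.85) / 3.1671 = 8.92 / 3.1671 = 2.816
p-value = 0.0070

Since p-value < α = 0.01, we reject H₀.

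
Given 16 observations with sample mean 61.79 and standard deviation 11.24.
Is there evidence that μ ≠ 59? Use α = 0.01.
One-sample t-test:
H₀: μ = 59
H₁: μ ≠ 59
df = n - 1 = 15
t = (x̄ - μ₀) / (s/√n) = (61.79 - 59) / (11.24/√16) = 0.993
p-value = 0.3365

Since p-value > α = 0.01, we fail to reject H₀.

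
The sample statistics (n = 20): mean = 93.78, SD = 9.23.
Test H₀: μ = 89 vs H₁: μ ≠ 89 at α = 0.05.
One-sample t-test:
H₀: μ = 89
H₁: μ ≠ 89
df = n - 1 = 19
t = (x̄ - μ₀) / (s/√n) = (93.78 - 89) / (9.23/√20) = 2.316
p-value = 0.0319

Since p-value < α = 0.05, we reject H₀.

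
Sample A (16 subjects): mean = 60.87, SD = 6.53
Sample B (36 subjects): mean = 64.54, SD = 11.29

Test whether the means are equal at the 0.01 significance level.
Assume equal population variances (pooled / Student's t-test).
Student's two-sample t-test (equal variances):
H₀: μ₁ = μ₂
H₁: μ₁ ≠ μ₂
df = n₁ + n₂ - 2 = 50
Pooled variance s_p² = [(n₁-1)s₁² + (n₂-1)s₂²] / (n₁ + n₂ - 2) = [(15)(6.53²) + (35)(11.29²)] / 50 = 102.0171
SE = √(s_p²(1/n₁ + 1/n₂)) = √(102.0171 × (1/16 + 1/36)) = 3.0348
t = (x̄₁ - x̄₂) / SE = (60.87 - 64.54) / 3.0348 = -3.67 / 3.0348 = -1.209
p-value = 0.2322

Since p-value > α = 0.01, we fail to reject H₀.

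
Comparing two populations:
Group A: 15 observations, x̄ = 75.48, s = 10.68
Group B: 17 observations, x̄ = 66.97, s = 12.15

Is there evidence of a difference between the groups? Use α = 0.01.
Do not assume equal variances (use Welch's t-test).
Welch's two-sample t-test:
H₀: μ₁ = μ₂
H₁: μ₁ ≠ μ₂
s₁²/n₁ = 10.68²/15 = 7.6042,  s₂²/n₂ = 12.15²/17 = 8.6837
SE = √(s₁²/n₁ + s₂²/n₂) = √(7.6042 + 8.6837) = 4.0358
df (Welch-Satterthwaite) = (s₁²/n₁ + s₂²/n₂)² / [(s₁²/n₁)²/(n₁-1) + (s₂²/n₂)²/(n₂-1)] ≈ 30.00
t = (x̄₁ - x̄₂) / SE = (75.48 - 66.97) / 4.0358 = 8.51 / 4.0358 = 2.109
p-value = 0.0434

Since p-value > α = 0.01, we fail to reject H₀.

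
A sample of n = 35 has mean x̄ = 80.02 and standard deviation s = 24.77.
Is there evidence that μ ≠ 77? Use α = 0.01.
One-sample t-test:
H₀: μ = 77
H₁: μ ≠ 77
df = n - 1 = 34
t = (x̄ - μ₀) / (s/√n) = (80.02 - 77) / (24.77/√35) = 0.721
p-value = 0.4757

Since p-value > α = 0.01, we fail to reject H₀.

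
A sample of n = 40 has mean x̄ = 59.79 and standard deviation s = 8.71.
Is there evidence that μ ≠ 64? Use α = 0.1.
One-sample t-test:
H₀: μ = 64
H₁: μ ≠ 64
df = n - 1 = 39
t = (x̄ - μ₀) / (s/√n) = (59.79 - 64) / (8.71/√40) = -3.057
p-value = 0.0040

Since p-value < α = 0.1, we reject H₀.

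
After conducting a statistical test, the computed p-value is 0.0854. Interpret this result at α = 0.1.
Since p = 0.0854 < α = 0.1, reject H₀.
There is sufficient evidence to reject the null hypothesis; the result is statistically significant at the 0.1 level.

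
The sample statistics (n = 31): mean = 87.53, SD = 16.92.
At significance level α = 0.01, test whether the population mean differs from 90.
One-sample t-test:
H₀: μ = 90
H₁: μ ≠ 90
df = n - 1 = 30
t = (x̄ - μ₀) / (s/√n) = (87.53 - 90) / (16.92/√31) = -0.813
p-value = 0.4227

Since p-value > α = 0.01, we fail to reject H₀.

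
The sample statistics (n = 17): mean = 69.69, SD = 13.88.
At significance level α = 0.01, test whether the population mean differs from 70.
One-sample t-test:
H₀: μ = 70
H₁: μ ≠ 70
df = n - 1 = 16
t = (x̄ - μ₀) / (s/√n) = (69.69 - 70) / (13.88/√17) = -0.092
p-value = 0.9278

Since p-value > α = 0.01, we fail to reject H₀.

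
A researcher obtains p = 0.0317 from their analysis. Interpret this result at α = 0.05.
Since p = 0.0317 < α = 0.05, reject H₀.
There is sufficient evidence to reject the null hypothesis; the result is statistically significant at the 0.05 level.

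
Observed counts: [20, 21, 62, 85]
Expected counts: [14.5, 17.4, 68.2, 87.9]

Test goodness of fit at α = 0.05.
Chi-square goodness of fit test:
H₀: observed counts match expected distribution
H₁: observed counts differ from expected distribution
df = k - 1 = 3
χ² = Σ(O - E)²/E
   = (20 - 14.5)²/14.5 + (21 - 17.4)²/17.4 + (62 - 68.2)²/68.2 + (85 - 87.9)²/87.9
   = 2.086 + 0.745 + 0.564 + 0.096
   = 3.49
p-value = 0.3220

Since p-value > α = 0.05, we fail to reject H₀.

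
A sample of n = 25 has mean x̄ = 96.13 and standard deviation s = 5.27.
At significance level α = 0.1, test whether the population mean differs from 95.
One-sample t-test:
H₀: μ = 95
H₁: μ ≠ 95
df = n - 1 = 24
t = (x̄ - μ₀) / (s/√n) = (96.13 - 95) / (5.27/√25) = 1.072
p-value = 0.2943

Since p-value > α = 0.1, we fail to reject H₀.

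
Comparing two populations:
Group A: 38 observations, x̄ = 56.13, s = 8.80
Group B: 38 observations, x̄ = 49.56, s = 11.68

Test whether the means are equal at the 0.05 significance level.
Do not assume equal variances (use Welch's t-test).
Welch's two-sample t-test:
H₀: μ₁ = μ₂
H₁: μ₁ ≠ μ₂
s₁²/n₁ = 8.80²/38 = 2.0379,  s₂²/n₂ = 11.68²/38 = 3.5901
SE = √(s₁²/n₁ + s₂²/n₂) = √(2.0379 + 3.5901) = 2.3723
df (Welch-Satterthwaite) = (s₁²/n₁ + s₂²/n₂)² / [(s₁²/n₁)²/(n₁-1) + (s₂²/n₂)²/(n₂-1)] ≈ 68.77
t = (x̄₁ - x̄₂) / SE = (56.13 - 49.56) / 2.3723 = 6.57 / 2.3723 = 2.769
p-value = 0.0072

Since p-value < α = 0.05, we reject H₀.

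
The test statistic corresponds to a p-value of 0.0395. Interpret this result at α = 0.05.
Since p = 0.0395 < α = 0.05, reject H₀.
There is sufficient evidence to reject the null hypothesis; the result is statistically significant at the 0.05 level.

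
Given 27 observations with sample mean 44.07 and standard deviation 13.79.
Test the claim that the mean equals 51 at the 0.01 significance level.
One-sample t-test:
H₀: μ = 51
H₁: μ ≠ 51
df = n - 1 = 26
t = (x̄ - μ₀) / (s/√n) = (44.07 - 51) / (13.79/√27) = -2.611
p-value = 0.0148

Since p-value > α = 0.01, we fail to reject H₀.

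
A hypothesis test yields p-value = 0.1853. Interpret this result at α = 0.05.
Since p = 0.1853 > α = 0.05, fail to reject H₀.
There is insufficient evidence to reject the null hypothesis; the result is not statistically significant at the 0.05 level.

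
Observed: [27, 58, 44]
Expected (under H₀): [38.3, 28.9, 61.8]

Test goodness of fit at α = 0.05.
Chi-square goodness of fit test:
H₀: observed counts match expected distribution
H₁: observed counts differ from expected distribution
df = k - 1 = 2
χ² = Σ(O - E)²/E
   = (27 - 38.3)²/38.3 + (58 - 28.9)²/28.9 + (44 - 61.8)²/61.8
   = 3.334 + 29.301 + 5.127
   = 37.76
p-value < 0.0001

Since p-value < α = 0.05, we reject H₀.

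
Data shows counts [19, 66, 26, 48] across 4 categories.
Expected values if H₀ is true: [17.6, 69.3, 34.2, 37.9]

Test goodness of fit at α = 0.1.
Chi-square goodness of fit test:
H₀: observed counts match expected distribution
H₁: observed counts differ from expected distribution
df = k - 1 = 3
χ² = Σ(O - E)²/E
   = (19 - 17.6)²/17.6 + (66 - 69.3)²/69.3 + (26 - 34.2)²/34.2 + (48 - 37.9)²/37.9
   = 0.111 + 0.157 + 1.966 + 2.692
   = 4.93
p-value = 0.1773

Since p-value > α = 0.1, we fail to reject H₀.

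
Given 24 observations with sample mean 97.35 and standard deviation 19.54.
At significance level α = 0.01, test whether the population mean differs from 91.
One-sample t-test:
H₀: μ = 91
H₁: μ ≠ 91
df = n - 1 = 23
t = (x̄ - μ₀) / (s/√n) = (97.35 - 91) / (19.54/√24) = 1.592
p-value = 0.1250

Since p-value > α = 0.01, we fail to reject H₀.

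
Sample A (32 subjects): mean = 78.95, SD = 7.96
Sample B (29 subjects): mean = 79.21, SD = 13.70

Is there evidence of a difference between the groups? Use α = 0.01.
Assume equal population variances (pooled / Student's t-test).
Student's two-sample t-test (equal variances):
H₀: μ₁ = μ₂
H₁: μ₁ ≠ μ₂
df = n₁ + n₂ - 2 = 59
Pooled variance s_p² = [(n₁-1)s₁² + (n₂-1)s₂²] / (n₁ + n₂ - 2) = [(31)(7.96²) + (28)(13.70²)] / 59 = 122.3649
SE = √(s_p²(1/n₁ + 1/n₂)) = √(122.3649 × (1/32 + 1/29)) = 2.8361
t = (x̄₁ - x̄₂) / SE = (78.95 - 79.21) / 2.8361 = -0.26 / 2.8361 = -0.092
p-value = 0.9273

Since p-value > α = 0.01, we fail to reject H₀.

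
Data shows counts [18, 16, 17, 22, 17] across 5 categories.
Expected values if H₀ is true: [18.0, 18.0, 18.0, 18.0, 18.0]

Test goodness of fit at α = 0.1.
Chi-square goodness of fit test:
H₀: observed counts match expected distribution
H₁: observed counts differ from expected distribution
df = k - 1 = 4
χ² = Σ(O - E)²/E
   = (18 - 18.0)²/18.0 + (16 - 18.0)²/18.0 + (17 - 18.0)²/18.0 + (22 - 18.0)²/18.0 + (17 - 18.0)²/18.0
   = 0.000 + 0.222 + 0.056 + 0.889 + 0.056
   = 1.22
p-value = 0.8744

Since p-value > α = 0.1, we fail to reject H₀.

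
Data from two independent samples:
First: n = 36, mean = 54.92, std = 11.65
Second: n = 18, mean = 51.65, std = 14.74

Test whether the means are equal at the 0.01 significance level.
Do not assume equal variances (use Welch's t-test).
Welch's two-sample t-test:
H₀: μ₁ = μ₂
H₁: μ₁ ≠ μ₂
s₁²/n₁ = 11.65²/36 = 3.7701,  s₂²/n₂ = 14.74²/18 = 12.0704
SE = √(s₁²/n₁ + s₂²/n₂) = √(3.7701 + 12.0704) = 3.9800
df (Welch-Satterthwaite) = (s₁²/n₁ + s₂²/n₂)² / [(s₁²/n₁)²/(n₁-1) + (s₂²/n₂)²/(n₂-1)] ≈ 27.95
t = (x̄₁ - x̄₂) / SE = (54.92 - 51.65) / 3.9800 = 3.27 / 3.9800 = 0.822
p-value = 0.4183

Since p-value > α = 0.01, we fail to reject H₀.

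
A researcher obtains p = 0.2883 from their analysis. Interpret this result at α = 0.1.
Since p = 0.2883 > α = 0.1, fail to reject H₀.
There is insufficient evidence to reject the null hypothesis; the result is not statistically significant at the 0.1 level.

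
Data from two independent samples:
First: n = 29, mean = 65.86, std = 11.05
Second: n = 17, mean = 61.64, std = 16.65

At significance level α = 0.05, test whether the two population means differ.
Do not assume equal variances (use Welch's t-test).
Welch's two-sample t-test:
H₀: μ₁ = μ₂
H₁: μ₁ ≠ μ₂
s₁²/n₁ = 11.05²/29 = 4.2104,  s₂²/n₂ = 16.65²/17 = 16.3072
SE = √(s₁²/n₁ + s₂²/n₂) = √(4.2104 + 16.3072) = 4.5296
df (Welch-Satterthwaite) = (s₁²/n₁ + s₂²/n₂)² / [(s₁²/n₁)²/(n₁-1) + (s₂²/n₂)²/(n₂-1)] ≈ 24.40
t = (x̄₁ - x̄₂) / SE = (65.86 - 61.64) / 4.5296 = 4.22 / 4.5296 = 0.932
p-value = 0.3606

Since p-value > α = 0.05, we fail to reject H₀.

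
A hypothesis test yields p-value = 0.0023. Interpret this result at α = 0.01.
Since p = 0.0023 < α = 0.01, reject H₀.
There is sufficient evidence to reject the null hypothesis; the result is statistically significant at the 0.01 level.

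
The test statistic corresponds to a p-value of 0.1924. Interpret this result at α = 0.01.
Since p = 0.1924 > α = 0.01, fail to reject H₀.
There is insufficient evidence to reject the null hypothesis; the result is not statistically significant at the 0.01 level.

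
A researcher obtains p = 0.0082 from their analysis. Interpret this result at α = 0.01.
Since p = 0.0082 < α = 0.01, reject H₀.
There is sufficient evidence to reject the null hypothesis; the result is statistically significant at the 0.01 level.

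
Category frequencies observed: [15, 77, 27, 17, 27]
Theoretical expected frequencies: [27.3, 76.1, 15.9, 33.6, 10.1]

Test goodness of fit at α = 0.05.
Chi-square goodness of fit test:
H₀: observed counts match expected distribution
H₁: observed counts differ from expected distribution
df = k - 1 = 4
χ² = Σ(O - E)²/E
   = (15 - 27.3)²/27.3 + (77 - 76.1)²/76.1 + (27 - 15.9)²/15.9 + (17 - 33.6)²/33.6 + (27 - 10.1)²/10.1
   = 5.542 + 0.011 + 7.749 + 8.201 + 28.278
   = 49.78
p-value < 0.0001

Since p-value < α = 0.05, we reject H₀.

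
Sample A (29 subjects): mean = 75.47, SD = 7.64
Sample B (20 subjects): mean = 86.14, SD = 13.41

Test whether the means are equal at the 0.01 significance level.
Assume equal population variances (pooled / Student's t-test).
Student's two-sample t-test (equal variances):
H₀: μ₁ = μ₂
H₁: μ₁ ≠ μ₂
df = n₁ + n₂ - 2 = 47
Pooled variance s_p² = [(n₁-1)s₁² + (n₂-1)s₂²] / (n₁ + n₂ - 2) = [(28)(7.64²) + (19)(13.41²)] / 47 = 107.4698
SE = √(s_p²(1/n₁ + 1/n₂)) = √(107.4698 × (1/29 + 1/20)) = 3.0132
t = (x̄₁ - x̄₂) / SE = (75.47 - 86.14) / 3.0132 = -10.67 / 3.0132 = -3.541
p-value = 0.0009

Since p-value < α = 0.01, we reject H₀.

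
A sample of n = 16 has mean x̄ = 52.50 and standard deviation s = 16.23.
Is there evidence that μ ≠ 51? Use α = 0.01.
One-sample t-test:
H₀: μ = 51
H₁: μ ≠ 51
df = n - 1 = 15
t = (x̄ - μ₀) / (s/√n) = (52.50 - 51) / (16.23/√16) = 0.370
p-value = 0.7168

Since p-value > α = 0.01, we fail to reject H₀.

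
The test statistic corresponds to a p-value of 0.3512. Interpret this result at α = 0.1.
Since p = 0.3512 > α = 0.1, fail to reject H₀.
There is insufficient evidence to reject the null hypothesis; the result is not statistically significant at the 0.1 level.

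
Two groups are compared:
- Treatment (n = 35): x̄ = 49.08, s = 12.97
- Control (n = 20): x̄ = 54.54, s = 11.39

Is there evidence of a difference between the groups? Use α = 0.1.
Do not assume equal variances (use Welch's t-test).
Welch's two-sample t-test:
H₀: μ₁ = μ₂
H₁: μ₁ ≠ μ₂
s₁²/n₁ = 12.97²/35 = 4.8063,  s₂²/n₂ = 11.39²/20 = 6.4866
SE = √(s₁²/n₁ + s₂²/n₂) = √(4.8063 + 6.4866) = 3.3605
df (Welch-Satterthwaite) = (s₁²/n₁ + s₂²/n₂)² / [(s₁²/n₁)²/(n₁-1) + (s₂²/n₂)²/(n₂-1)] ≈ 44.07
t = (x̄₁ - x̄₂) / SE = (49.08 - 54.54) / 3.3605 = -5.46 / 3.3605 = -1.625
p-value = 0.1113

Since p-value > α = 0.1, we fail to reject H₀.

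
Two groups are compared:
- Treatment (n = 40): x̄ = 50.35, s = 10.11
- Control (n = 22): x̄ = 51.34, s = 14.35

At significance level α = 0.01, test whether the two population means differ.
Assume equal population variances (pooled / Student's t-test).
Student's two-sample t-test (equal variances):
H₀: μ₁ = μ₂
H₁: μ₁ ≠ μ₂
df = n₁ + n₂ - 2 = 60
Pooled variance s_p² = [(n₁-1)s₁² + (n₂-1)s₂²] / (n₁ + n₂ - 2) = [(39)(10.11²) + (21)(14.35²)] / 60 = 138.5107
SE = √(s_p²(1/n₁ + 1/n₂)) = √(138.5107 × (1/40 + 1/22)) = 3.1239
t = (x̄₁ - x̄₂) / SE = (50.35 - 51.34) / 3.1239 = -0.99 / 3.1239 = -0.317
p-value = 0.7524

Since p-value > α = 0.01, we fail to reject H₀.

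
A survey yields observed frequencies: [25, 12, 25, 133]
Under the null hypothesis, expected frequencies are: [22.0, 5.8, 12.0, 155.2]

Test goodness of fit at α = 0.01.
Chi-square goodness of fit test:
H₀: observed counts match expected distribution
H₁: observed counts differ from expected distribution
df = k - 1 = 3
χ² = Σ(O - E)²/E
   = (25 - 22.0)²/22.0 + (12 - 5.8)²/5.8 + (25 - 12.0)²/12.0 + (133 - 155.2)²/155.2
   = 0.409 + 6.628 + 14.083 + 3.176
   = 24.30
p-value < 0.0001

Since p-value < α = 0.01, we reject H₀.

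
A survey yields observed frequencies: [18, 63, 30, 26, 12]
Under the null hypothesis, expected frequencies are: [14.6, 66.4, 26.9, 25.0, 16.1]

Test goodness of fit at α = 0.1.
Chi-square goodness of fit test:
H₀: observed counts match expected distribution
H₁: observed counts differ from expected distribution
df = k - 1 = 4
χ² = Σ(O - E)²/E
   = (18 - 14.6)²/14.6 + (63 - 66.4)²/66.4 + (30 - 26.9)²/26.9 + (26 - 25.0)²/25.0 + (12 - 16.1)²/16.1
   = 0.792 + 0.174 + 0.357 + 0.040 + 1.044
   = 2.41
p-value = 0.6613

Since p-value > α = 0.1, we fail to reject H₀.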